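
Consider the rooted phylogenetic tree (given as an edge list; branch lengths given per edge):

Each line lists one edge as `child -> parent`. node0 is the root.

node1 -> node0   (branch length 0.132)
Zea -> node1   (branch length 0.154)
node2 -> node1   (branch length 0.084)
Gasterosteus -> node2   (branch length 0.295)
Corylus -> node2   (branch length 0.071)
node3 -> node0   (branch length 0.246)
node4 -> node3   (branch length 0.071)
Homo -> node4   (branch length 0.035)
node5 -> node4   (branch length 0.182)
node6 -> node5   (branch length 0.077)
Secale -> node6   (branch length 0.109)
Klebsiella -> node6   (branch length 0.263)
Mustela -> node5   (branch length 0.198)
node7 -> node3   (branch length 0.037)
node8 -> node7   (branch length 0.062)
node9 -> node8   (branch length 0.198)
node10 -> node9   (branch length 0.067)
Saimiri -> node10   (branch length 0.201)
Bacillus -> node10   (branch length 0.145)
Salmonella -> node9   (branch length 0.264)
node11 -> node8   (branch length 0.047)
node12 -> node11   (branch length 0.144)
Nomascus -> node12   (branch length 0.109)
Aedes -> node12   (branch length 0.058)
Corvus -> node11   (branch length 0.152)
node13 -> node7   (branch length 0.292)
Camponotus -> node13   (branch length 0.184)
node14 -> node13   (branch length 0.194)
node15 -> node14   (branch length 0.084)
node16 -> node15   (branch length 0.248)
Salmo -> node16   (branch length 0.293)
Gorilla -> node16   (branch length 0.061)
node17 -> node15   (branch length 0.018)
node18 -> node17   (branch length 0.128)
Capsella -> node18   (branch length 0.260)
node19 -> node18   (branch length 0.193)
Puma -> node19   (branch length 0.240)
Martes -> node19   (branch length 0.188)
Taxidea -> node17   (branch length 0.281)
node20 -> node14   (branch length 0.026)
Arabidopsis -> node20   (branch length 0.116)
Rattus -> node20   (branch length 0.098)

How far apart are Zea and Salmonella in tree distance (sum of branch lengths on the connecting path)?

1.093

The path runs Zea → … → MRCA → … → Salmonella; the MRCA is the root of the tree.
Branch lengths along that path: 0.154 + 0.132 + 0.246 + 0.037 + 0.062 + 0.198 + 0.264 = 1.093.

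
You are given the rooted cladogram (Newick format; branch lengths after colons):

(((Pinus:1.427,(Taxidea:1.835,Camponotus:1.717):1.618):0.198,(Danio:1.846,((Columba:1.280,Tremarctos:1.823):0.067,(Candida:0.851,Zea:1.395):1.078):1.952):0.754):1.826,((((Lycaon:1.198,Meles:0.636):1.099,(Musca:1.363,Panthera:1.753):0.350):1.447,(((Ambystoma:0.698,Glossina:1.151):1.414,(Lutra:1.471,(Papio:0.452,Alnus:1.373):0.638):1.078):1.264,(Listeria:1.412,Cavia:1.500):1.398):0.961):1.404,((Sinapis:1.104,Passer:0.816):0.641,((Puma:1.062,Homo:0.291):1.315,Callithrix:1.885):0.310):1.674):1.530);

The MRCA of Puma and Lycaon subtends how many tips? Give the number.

16

The MRCA of Puma and Lycaon is the node subtending ((((Lycaon,Meles),(Musca,Panthera)),(((Ambystoma,Glossina),(Lutra,(Papio,Alnus))),(Listeria,Cavia))),((Sinapis,Passer),((Puma,Homo),Callithrix))).
That clade contains 16 terminal taxa: Alnus, Ambystoma, Callithrix, Cavia, Glossina, Homo, Listeria, Lutra, Lycaon, Meles, Musca, Panthera, Papio, Passer, Puma, Sinapis.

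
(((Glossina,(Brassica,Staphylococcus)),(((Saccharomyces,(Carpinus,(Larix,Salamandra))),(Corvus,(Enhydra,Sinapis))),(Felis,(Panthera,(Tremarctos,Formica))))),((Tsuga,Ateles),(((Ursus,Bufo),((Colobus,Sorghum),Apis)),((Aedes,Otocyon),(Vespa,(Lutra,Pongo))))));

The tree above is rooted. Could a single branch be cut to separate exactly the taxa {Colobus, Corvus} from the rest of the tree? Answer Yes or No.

The MRCA of the listed taxa is the root, so the smallest clade containing them is the whole tree.
That clade also contains Aedes, Apis, Ateles, Brassica, Bufo, Carpinus, Enhydra, Felis, Formica, Glossina, Larix, Lutra, Otocyon, Panthera, Pongo, Saccharomyces, Salamandra, Sinapis, Sorghum, Staphylococcus, Tremarctos, Tsuga, Ursus, Vespa, which are not in the proposed group, so the group is not monophyletic.

No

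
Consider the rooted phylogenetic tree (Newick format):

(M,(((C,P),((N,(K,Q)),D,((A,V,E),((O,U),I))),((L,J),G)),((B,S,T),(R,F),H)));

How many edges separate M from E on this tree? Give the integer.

The MRCA of M and E is the root of the tree.
From M up to that node: 1 branch. From E up to the same node: 6 branches. Total: 1 + 6 = 7.

7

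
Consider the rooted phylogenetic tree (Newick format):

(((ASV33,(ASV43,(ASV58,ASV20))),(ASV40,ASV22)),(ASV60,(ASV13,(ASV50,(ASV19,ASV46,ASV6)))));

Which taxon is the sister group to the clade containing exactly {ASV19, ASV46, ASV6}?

ASV50

The clade containing exactly {ASV19, ASV46, ASV6} attaches to the tree at the node subtending (ASV50,(ASV19,ASV46,ASV6)).
The other lineage descending from that same node — the sister group — is the single tip ASV50.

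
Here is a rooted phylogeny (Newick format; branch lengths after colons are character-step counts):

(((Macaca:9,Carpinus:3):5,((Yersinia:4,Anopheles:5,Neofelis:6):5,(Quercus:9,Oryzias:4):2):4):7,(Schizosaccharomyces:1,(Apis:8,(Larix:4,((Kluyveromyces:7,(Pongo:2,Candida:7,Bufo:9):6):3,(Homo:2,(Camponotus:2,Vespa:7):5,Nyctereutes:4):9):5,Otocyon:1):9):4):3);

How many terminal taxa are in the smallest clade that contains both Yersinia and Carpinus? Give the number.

The MRCA of Yersinia and Carpinus is the node subtending ((Macaca,Carpinus),((Yersinia,Anopheles,Neofelis),(Quercus,Oryzias))).
That clade contains 7 terminal taxa: Anopheles, Carpinus, Macaca, Neofelis, Oryzias, Quercus, Yersinia.

7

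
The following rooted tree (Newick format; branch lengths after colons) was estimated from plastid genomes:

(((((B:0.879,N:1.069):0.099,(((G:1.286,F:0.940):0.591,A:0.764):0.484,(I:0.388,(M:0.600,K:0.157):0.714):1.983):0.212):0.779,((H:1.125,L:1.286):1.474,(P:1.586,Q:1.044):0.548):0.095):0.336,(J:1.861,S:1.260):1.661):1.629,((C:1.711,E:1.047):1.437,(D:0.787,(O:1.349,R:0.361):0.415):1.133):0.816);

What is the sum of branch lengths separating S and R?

The path runs S → … → MRCA → … → R; the MRCA is the root of the tree.
Branch lengths along that path: 1.260 + 1.661 + 1.629 + 0.816 + 1.133 + 0.415 + 0.361 = 7.275.

7.275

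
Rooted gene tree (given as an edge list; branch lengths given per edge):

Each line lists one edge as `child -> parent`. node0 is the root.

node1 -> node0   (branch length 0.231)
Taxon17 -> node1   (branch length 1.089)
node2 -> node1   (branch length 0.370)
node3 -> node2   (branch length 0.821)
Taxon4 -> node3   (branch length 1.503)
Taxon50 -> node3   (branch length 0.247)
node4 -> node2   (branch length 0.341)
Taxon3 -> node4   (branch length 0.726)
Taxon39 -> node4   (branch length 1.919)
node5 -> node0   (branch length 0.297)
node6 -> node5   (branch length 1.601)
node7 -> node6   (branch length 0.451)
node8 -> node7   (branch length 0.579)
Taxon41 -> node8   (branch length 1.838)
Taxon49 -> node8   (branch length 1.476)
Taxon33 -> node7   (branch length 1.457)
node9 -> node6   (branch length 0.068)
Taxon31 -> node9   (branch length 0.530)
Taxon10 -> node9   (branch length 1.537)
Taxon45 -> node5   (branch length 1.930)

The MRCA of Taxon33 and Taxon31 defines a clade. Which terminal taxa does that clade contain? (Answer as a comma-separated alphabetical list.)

Taxon10, Taxon31, Taxon33, Taxon41, Taxon49

Tracing Taxon33: it sits inside ((Taxon41,Taxon49),Taxon33).
Tracing Taxon31: it sits inside (Taxon31,Taxon10).
The smallest clade enclosing both is (((Taxon41,Taxon49),Taxon33),(Taxon31,Taxon10)); the answer is its 5 terminal taxa in alphabetical order.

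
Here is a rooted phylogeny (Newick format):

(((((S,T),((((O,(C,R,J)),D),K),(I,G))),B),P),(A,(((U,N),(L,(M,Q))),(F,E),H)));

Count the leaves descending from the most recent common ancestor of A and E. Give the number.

9

The MRCA of A and E is the node subtending (A,(((U,N),(L,(M,Q))),(F,E),H)).
That clade contains 9 terminal taxa: A, E, F, H, L, M, N, Q, U.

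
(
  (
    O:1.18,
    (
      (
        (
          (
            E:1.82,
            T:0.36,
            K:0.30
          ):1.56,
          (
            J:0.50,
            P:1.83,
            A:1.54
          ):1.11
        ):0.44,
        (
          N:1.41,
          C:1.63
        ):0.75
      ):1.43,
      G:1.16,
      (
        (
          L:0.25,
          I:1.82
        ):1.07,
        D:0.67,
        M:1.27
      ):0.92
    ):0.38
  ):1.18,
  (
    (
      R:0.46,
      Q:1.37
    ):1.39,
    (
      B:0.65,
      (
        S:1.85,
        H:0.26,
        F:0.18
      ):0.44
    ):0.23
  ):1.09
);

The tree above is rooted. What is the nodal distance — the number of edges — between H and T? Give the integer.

The MRCA of H and T is the root of the tree.
From H up to that node: 4 branches. From T up to the same node: 6 branches. Total: 4 + 6 = 10.

10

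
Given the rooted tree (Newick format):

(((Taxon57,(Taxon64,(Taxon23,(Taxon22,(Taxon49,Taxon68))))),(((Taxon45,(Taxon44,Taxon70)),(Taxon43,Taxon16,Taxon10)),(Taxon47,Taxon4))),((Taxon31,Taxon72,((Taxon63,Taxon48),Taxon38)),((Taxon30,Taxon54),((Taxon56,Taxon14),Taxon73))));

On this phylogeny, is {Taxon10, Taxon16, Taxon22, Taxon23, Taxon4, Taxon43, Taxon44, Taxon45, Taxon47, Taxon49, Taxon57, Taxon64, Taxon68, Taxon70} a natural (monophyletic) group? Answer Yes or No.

Yes

The most recent common ancestor of these taxa subtends ((Taxon57,(Taxon64,(Taxon23,(Taxon22,(Taxon49,Taxon68))))),(((Taxon45,(Taxon44,Taxon70)),(Taxon43,Taxon16,Taxon10)),(Taxon47,Taxon4))).
That clade has exactly 14 tips — every listed taxon and nothing else — so the group is monophyletic.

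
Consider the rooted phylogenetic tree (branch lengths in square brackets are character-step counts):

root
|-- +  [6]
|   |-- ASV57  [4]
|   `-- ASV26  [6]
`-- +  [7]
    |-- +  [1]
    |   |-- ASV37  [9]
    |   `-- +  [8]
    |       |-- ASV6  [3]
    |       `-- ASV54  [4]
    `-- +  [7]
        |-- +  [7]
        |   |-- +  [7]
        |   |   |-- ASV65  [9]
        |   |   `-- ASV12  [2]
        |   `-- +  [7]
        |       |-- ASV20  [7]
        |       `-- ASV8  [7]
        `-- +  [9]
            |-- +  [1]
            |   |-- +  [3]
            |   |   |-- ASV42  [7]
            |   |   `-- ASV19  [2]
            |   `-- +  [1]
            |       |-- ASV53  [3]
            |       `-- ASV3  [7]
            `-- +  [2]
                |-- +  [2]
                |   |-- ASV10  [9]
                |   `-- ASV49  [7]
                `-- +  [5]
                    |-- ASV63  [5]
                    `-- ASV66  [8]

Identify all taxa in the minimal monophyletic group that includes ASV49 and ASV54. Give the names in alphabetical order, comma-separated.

ASV10, ASV12, ASV19, ASV20, ASV3, ASV37, ASV42, ASV49, ASV53, ASV54, ASV6, ASV63, ASV65, ASV66, ASV8

Tracing ASV49: it sits inside (ASV10,ASV49).
Tracing ASV54: it sits inside (ASV6,ASV54).
The smallest clade enclosing both is ((ASV37,(ASV6,ASV54)),(((ASV65,ASV12),(ASV20,ASV8)),(((ASV42,ASV19),(ASV53,ASV3)),((ASV10,ASV49),(ASV63,ASV66))))); the answer is its 15 terminal taxa in alphabetical order.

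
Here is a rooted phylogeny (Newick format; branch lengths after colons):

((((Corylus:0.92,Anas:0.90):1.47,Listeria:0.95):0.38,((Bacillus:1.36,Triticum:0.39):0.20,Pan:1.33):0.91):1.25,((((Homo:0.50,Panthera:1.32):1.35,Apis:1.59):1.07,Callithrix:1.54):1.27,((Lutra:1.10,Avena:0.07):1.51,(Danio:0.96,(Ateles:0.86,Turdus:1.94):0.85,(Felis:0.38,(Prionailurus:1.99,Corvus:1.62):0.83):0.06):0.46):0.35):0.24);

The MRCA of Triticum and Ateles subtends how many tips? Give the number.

18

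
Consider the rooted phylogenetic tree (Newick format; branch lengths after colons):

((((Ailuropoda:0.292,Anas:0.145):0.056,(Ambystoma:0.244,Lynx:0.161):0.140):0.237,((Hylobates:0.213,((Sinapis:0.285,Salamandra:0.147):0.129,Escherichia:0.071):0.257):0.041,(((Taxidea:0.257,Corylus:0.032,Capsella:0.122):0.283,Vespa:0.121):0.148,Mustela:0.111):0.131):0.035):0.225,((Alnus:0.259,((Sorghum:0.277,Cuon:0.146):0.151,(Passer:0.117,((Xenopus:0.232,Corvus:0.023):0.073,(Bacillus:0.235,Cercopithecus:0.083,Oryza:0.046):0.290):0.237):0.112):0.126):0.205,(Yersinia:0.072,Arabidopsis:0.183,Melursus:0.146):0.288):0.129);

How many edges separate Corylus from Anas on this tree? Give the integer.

The MRCA of Corylus and Anas is the node subtending (((Ailuropoda,Anas),(Ambystoma,Lynx)),((Hylobates,((Sinapis,Salamandra),Escherichia)),(((Taxidea,Corylus,Capsella),Vespa),Mustela))).
From Corylus up to that node: 5 branches. From Anas up to the same node: 3 branches. Total: 5 + 3 = 8.

8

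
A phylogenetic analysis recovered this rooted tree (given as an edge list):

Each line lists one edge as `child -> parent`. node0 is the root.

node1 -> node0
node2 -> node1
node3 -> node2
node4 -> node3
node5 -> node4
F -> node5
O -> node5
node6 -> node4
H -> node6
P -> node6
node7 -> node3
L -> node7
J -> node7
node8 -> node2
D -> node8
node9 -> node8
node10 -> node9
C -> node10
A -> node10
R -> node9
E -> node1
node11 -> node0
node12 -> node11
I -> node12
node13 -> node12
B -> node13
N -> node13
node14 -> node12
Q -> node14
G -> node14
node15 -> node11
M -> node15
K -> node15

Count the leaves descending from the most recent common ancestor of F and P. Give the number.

4

The MRCA of F and P is the node subtending ((F,O),(H,P)).
That clade contains 4 terminal taxa: F, H, O, P.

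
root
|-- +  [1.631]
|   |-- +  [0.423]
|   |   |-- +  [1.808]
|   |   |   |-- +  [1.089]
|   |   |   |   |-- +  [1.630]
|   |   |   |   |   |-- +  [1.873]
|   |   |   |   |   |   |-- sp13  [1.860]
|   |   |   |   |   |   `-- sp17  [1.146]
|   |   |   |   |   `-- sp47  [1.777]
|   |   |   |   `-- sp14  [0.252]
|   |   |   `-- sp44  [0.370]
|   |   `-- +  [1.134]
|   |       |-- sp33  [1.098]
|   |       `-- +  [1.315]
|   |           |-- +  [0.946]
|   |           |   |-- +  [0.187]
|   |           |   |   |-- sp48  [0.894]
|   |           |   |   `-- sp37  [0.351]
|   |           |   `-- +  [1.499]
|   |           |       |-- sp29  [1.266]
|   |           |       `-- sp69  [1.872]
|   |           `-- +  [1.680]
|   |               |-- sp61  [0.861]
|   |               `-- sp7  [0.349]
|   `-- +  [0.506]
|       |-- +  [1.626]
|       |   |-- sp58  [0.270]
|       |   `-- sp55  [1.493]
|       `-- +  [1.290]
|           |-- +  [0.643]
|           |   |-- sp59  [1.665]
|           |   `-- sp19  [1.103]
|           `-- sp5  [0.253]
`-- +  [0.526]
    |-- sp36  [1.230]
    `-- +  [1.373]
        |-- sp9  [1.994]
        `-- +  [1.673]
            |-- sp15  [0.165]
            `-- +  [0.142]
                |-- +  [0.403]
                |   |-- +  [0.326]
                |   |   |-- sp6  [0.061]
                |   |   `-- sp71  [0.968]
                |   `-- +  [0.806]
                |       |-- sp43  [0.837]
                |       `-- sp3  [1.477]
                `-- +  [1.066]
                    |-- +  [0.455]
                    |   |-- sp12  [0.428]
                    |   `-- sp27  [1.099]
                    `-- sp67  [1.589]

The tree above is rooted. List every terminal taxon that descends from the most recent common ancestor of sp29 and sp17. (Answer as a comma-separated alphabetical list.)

Tracing sp29: it sits inside (sp29,sp69).
Tracing sp17: it sits inside (sp13,sp17).
The smallest clade enclosing both is (((((sp13,sp17),sp47),sp14),sp44),(sp33,(((sp48,sp37),(sp29,sp69)),(sp61,sp7)))); the answer is its 12 terminal taxa in alphabetical order.

sp13, sp14, sp17, sp29, sp33, sp37, sp44, sp47, sp48, sp61, sp69, sp7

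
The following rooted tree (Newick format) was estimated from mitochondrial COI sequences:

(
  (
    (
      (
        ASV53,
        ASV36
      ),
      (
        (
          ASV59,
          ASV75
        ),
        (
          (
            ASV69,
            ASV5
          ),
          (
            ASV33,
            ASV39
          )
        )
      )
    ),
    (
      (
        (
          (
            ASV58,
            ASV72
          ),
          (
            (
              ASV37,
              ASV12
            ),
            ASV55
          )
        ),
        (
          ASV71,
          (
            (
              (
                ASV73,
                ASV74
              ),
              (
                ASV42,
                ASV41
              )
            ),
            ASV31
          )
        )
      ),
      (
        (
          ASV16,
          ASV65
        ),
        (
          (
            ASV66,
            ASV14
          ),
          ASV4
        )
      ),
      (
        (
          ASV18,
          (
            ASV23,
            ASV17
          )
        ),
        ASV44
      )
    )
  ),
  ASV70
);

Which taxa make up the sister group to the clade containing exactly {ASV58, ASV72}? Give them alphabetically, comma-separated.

The clade containing exactly {ASV58, ASV72} attaches to the tree at the node subtending ((ASV58,ASV72),((ASV37,ASV12),ASV55)).
The other lineage descending from that same node — the sister group — is ((ASV37,ASV12),ASV55); its 3 tips in alphabetical order are the answer.

ASV12, ASV37, ASV55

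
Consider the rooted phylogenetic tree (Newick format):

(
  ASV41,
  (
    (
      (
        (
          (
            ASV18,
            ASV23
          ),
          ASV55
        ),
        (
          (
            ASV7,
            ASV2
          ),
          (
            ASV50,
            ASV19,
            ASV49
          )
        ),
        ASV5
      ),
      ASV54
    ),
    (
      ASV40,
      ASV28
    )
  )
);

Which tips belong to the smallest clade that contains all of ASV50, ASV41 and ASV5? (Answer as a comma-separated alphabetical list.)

ASV18, ASV19, ASV2, ASV23, ASV28, ASV40, ASV41, ASV49, ASV5, ASV50, ASV54, ASV55, ASV7

Tracing ASV50: it sits inside (ASV50,ASV19,ASV49).
Tracing ASV41: it attaches directly to the root.
Tracing ASV5: it sits inside (((ASV18,ASV23),ASV55),((ASV7,ASV2),(ASV50,ASV19,ASV49)),ASV5).
The smallest clade enclosing all 3 is the whole tree (their MRCA is the root), so the answer is all 13 tips in alphabetical order.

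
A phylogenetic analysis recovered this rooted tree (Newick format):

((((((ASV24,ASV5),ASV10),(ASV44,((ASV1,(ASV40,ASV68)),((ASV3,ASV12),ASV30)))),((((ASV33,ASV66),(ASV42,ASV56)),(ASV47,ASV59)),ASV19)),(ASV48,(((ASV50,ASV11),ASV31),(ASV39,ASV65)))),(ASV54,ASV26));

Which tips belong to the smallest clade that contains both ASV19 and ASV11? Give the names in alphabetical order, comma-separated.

ASV1, ASV10, ASV11, ASV12, ASV19, ASV24, ASV3, ASV30, ASV31, ASV33, ASV39, ASV40, ASV42, ASV44, ASV47, ASV48, ASV5, ASV50, ASV56, ASV59, ASV65, ASV66, ASV68

Tracing ASV19: it sits inside ((((ASV33,ASV66),(ASV42,ASV56)),(ASV47,ASV59)),ASV19).
Tracing ASV11: it sits inside (ASV50,ASV11).
The smallest clade enclosing both is (((((ASV24,ASV5),ASV10),(ASV44,((ASV1,(ASV40,ASV68)),((ASV3,ASV12),ASV30)))),((((ASV33,ASV66),(ASV42,ASV56)),(ASV47,ASV59)),ASV19)),(ASV48,(((ASV50,ASV11),ASV31),(ASV39,ASV65)))); the answer is its 23 terminal taxa in alphabetical order.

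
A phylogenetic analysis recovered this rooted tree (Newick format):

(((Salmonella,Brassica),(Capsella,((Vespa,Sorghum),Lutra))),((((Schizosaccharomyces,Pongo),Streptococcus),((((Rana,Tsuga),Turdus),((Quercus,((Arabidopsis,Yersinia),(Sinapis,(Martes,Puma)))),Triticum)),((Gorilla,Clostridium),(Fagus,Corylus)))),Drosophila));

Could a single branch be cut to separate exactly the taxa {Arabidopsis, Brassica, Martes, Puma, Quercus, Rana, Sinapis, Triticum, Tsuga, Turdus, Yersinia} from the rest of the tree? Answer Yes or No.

No

The MRCA of the listed taxa is the root, so the smallest clade containing them is the whole tree.
That clade also contains Capsella, Clostridium, Corylus, Drosophila, Fagus, Gorilla, Lutra, Pongo, Salmonella, Schizosaccharomyces, Sorghum, Streptococcus, Vespa, which are not in the proposed group, so the group is not monophyletic.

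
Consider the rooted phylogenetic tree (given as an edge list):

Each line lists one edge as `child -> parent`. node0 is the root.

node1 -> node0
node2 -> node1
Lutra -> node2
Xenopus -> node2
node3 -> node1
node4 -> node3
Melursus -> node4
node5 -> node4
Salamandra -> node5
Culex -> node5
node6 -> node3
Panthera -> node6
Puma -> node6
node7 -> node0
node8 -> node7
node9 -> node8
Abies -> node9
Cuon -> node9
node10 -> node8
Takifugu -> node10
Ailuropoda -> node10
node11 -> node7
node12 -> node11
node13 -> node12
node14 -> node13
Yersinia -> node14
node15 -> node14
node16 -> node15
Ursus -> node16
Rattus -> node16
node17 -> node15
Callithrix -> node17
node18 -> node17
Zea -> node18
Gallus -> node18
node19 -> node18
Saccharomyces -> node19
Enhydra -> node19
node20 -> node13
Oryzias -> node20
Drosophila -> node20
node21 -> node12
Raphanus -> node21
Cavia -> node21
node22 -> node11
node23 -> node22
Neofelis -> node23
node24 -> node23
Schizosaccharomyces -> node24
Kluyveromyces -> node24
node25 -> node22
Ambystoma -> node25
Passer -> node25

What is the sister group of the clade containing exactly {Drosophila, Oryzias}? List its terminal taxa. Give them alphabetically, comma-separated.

Callithrix, Enhydra, Gallus, Rattus, Saccharomyces, Ursus, Yersinia, Zea

The clade containing exactly {Drosophila, Oryzias} attaches to the tree at the node subtending ((Yersinia,((Ursus,Rattus),(Callithrix,(Zea,Gallus,(Saccharomyces,Enhydra))))),(Oryzias,Drosophila)).
The other lineage descending from that same node — the sister group — is (Yersinia,((Ursus,Rattus),(Callithrix,(Zea,Gallus,(Saccharomyces,Enhydra))))); its 8 tips in alphabetical order are the answer.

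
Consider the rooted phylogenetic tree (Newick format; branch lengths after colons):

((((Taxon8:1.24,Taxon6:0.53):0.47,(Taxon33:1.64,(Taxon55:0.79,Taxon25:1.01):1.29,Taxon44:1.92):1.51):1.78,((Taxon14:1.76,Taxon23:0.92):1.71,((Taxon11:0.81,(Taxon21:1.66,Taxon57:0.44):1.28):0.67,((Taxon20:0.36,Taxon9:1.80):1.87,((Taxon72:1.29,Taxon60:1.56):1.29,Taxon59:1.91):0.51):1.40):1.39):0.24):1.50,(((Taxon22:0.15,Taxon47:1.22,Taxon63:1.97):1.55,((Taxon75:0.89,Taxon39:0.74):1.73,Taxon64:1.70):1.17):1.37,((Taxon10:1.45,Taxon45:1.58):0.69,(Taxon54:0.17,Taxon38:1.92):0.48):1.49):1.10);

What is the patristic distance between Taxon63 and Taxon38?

8.78

The path runs Taxon63 → … → MRCA → … → Taxon38; the MRCA is the node subtending (((Taxon22,Taxon47,Taxon63),((Taxon75,Taxon39),Taxon64)),((Taxon10,Taxon45),(Taxon54,Taxon38))).
Branch lengths along that path: 1.97 + 1.55 + 1.37 + 1.49 + 0.48 + 1.92 = 8.78.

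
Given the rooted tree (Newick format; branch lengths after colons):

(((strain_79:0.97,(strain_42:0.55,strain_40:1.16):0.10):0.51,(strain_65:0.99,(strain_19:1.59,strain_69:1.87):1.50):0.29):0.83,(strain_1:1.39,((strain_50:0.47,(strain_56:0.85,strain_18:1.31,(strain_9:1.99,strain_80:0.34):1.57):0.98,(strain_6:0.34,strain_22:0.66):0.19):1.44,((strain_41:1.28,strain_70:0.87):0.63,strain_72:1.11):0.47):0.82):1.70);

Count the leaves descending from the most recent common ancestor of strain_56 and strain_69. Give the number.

17

The MRCA of strain_56 and strain_69 is the root, so the clade is the entire tree.
That clade contains 17 terminal taxa: strain_1, strain_18, strain_19, strain_22, strain_40, strain_41, strain_42, strain_50, strain_56, strain_6, strain_65, strain_69, strain_70, strain_72, strain_79, strain_80, strain_9.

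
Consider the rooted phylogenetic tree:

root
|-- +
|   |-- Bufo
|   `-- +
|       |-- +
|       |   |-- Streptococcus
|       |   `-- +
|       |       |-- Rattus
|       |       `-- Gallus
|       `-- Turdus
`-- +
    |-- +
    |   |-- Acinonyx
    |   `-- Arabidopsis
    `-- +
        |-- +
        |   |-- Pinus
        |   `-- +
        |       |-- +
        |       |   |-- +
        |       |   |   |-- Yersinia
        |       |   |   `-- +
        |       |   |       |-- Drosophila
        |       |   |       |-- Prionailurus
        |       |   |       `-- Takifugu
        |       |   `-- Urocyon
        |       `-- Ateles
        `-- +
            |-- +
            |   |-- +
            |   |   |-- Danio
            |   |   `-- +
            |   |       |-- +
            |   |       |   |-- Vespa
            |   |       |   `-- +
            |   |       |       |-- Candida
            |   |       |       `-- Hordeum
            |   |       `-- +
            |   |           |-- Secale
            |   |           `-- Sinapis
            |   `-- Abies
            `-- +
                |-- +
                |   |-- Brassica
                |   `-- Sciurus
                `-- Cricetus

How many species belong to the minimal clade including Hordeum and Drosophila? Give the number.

17

The MRCA of Hordeum and Drosophila is the node subtending ((Pinus,(((Yersinia,(Drosophila,Prionailurus,Takifugu)),Urocyon),Ateles)),(((Danio,((Vespa,(Candida,Hordeum)),(Secale,Sinapis))),Abies),((Brassica,Sciurus),Cricetus))).
That clade contains 17 terminal taxa: Abies, Ateles, Brassica, Candida, Cricetus, Danio, Drosophila, Hordeum, Pinus, Prionailurus, Sciurus, Secale, Sinapis, Takifugu, Urocyon, Vespa, Yersinia.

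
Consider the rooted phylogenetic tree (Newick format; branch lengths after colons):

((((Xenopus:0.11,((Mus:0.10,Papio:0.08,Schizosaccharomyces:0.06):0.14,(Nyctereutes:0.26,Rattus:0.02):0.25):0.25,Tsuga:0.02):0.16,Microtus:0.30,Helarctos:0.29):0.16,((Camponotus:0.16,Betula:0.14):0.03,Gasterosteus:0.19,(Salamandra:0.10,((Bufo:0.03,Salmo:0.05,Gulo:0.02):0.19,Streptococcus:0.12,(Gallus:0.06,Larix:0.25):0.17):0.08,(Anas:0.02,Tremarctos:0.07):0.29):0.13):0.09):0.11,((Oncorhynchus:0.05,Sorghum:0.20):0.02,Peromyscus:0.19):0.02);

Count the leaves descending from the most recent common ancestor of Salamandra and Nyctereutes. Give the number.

The MRCA of Salamandra and Nyctereutes is the node subtending (((Xenopus,((Mus,Papio,Schizosaccharomyces),(Nyctereutes,Rattus)),Tsuga),Microtus,Helarctos),((Camponotus,Betula),Gasterosteus,(Salamandra,((Bufo,Salmo,Gulo),Streptococcus,(Gallus,Larix)),(Anas,Tremarctos)))).
That clade contains 21 terminal taxa: Anas, Betula, Bufo, Camponotus, Gallus, Gasterosteus, Gulo, Helarctos, Larix, Microtus, Mus, Nyctereutes, Papio, Rattus, Salamandra, Salmo, Schizosaccharomyces, Streptococcus, Tremarctos, Tsuga, Xenopus.

21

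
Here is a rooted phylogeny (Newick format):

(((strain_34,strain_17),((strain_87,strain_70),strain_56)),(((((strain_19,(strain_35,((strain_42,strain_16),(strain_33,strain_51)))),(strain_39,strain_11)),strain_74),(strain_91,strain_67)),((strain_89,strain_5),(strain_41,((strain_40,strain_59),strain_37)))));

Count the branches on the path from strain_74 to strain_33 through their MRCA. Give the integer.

7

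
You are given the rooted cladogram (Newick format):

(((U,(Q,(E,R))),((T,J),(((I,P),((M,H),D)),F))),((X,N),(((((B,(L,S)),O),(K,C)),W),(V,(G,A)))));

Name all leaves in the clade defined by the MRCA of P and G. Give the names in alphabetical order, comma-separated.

Tracing P: it sits inside (I,P).
Tracing G: it sits inside (G,A).
The smallest clade enclosing both is the whole tree (their MRCA is the root), so the answer is all 24 tips in alphabetical order.

A, B, C, D, E, F, G, H, I, J, K, L, M, N, O, P, Q, R, S, T, U, V, W, X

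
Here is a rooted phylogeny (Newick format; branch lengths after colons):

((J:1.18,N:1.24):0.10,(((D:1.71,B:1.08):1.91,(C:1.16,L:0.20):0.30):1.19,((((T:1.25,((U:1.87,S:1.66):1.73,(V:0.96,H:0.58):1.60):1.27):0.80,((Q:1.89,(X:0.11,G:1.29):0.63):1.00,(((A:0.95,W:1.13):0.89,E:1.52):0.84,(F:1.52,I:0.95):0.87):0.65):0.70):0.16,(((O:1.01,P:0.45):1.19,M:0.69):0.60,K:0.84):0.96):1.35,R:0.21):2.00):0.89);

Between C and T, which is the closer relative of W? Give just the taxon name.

T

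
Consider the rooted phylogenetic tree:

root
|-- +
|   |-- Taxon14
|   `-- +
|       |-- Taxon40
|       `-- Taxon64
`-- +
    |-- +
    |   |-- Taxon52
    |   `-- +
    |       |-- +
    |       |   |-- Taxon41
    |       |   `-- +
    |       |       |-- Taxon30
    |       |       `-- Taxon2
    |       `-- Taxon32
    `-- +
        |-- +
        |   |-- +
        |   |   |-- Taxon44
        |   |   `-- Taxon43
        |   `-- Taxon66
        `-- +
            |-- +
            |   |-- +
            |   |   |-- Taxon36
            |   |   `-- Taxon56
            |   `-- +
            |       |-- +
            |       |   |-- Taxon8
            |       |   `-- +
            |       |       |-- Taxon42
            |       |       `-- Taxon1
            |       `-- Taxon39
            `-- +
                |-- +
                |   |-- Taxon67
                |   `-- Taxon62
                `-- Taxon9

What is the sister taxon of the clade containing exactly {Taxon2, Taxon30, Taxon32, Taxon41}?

The clade containing exactly {Taxon2, Taxon30, Taxon32, Taxon41} attaches to the tree at the node subtending (Taxon52,((Taxon41,(Taxon30,Taxon2)),Taxon32)).
The other lineage descending from that same node — the sister group — is the single tip Taxon52.

Taxon52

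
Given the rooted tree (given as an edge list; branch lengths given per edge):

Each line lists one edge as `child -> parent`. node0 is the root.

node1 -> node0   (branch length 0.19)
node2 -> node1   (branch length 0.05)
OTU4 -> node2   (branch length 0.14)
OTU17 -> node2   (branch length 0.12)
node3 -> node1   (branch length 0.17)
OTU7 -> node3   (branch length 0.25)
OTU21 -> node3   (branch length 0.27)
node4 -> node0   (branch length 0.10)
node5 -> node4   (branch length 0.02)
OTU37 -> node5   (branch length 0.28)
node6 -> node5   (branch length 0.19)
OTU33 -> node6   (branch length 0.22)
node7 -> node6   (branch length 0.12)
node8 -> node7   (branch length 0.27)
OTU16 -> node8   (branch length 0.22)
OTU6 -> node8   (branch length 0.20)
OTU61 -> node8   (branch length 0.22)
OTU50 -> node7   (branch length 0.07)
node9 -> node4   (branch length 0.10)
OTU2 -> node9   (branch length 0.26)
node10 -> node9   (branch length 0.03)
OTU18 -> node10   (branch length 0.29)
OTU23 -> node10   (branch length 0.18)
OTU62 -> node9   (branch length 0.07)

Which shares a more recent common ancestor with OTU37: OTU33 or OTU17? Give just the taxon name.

The MRCA of OTU37 and OTU33 subtends (OTU37,(OTU33,((OTU16,OTU6,OTU61),OTU50))) (6 taxa).
The MRCA of OTU37 and OTU17 is the root, subtending the entire tree (14 taxa).
The first is nested inside the second, so OTU37 shares a more recent common ancestor with OTU33.

OTU33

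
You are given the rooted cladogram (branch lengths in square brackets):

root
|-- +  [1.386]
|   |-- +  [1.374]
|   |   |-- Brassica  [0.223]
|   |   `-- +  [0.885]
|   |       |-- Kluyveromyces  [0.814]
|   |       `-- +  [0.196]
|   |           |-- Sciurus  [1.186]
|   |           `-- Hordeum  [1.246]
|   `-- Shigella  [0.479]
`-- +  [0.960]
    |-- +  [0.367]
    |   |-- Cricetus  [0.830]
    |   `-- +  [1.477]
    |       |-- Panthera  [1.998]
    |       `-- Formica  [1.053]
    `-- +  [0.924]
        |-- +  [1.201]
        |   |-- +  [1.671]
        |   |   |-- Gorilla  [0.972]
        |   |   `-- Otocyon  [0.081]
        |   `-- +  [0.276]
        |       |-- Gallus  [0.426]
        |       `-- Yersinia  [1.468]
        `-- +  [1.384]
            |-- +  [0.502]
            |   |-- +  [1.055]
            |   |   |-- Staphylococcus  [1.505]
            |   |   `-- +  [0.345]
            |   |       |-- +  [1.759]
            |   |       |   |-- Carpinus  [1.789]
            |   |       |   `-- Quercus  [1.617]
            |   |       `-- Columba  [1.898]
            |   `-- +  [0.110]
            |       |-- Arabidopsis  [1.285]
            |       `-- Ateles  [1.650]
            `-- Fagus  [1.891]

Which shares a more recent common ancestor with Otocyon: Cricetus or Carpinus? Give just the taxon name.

The MRCA of Otocyon and Carpinus subtends (((Gorilla,Otocyon),(Gallus,Yersinia)),(((Staphylococcus,((Carpinus,Quercus),Columba)),(Arabidopsis,Ateles)),Fagus)) (11 taxa).
The MRCA of Otocyon and Cricetus subtends ((Cricetus,(Panthera,Formica)),(((Gorilla,Otocyon),(Gallus,Yersinia)),(((Staphylococcus,((Carpinus,Quercus),Columba)),(Arabidopsis,Ateles)),Fagus))) (14 taxa).
The first is nested inside the second, so Otocyon shares a more recent common ancestor with Carpinus.

Carpinus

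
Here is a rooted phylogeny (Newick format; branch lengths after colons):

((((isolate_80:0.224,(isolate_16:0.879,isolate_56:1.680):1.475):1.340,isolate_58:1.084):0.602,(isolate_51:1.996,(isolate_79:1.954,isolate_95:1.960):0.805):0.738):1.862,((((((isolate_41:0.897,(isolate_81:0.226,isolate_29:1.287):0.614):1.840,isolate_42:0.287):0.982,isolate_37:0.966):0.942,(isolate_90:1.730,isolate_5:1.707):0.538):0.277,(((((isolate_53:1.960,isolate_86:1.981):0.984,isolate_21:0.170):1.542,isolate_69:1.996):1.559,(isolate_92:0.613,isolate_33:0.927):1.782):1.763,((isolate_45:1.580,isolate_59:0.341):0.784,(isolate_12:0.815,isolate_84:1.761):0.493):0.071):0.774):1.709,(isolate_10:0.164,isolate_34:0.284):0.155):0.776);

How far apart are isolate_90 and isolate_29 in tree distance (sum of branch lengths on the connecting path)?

The path runs isolate_90 → … → MRCA → … → isolate_29; the MRCA is the node subtending ((((isolate_41,(isolate_81,isolate_29)),isolate_42),isolate_37),(isolate_90,isolate_5)).
Branch lengths along that path: 1.730 + 0.538 + 0.942 + 0.982 + 1.840 + 0.614 + 1.287 = 7.933.

7.933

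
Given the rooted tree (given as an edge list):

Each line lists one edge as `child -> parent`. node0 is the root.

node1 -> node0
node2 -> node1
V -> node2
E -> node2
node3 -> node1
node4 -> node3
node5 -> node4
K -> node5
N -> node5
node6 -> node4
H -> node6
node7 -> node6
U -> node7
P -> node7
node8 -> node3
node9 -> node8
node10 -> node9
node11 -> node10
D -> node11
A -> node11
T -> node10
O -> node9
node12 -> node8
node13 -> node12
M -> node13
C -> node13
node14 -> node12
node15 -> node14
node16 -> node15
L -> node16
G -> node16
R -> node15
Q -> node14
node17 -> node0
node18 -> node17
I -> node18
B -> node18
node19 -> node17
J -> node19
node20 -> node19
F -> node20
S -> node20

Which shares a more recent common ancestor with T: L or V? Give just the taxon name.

L

The MRCA of T and L subtends ((((D,A),T),O),((M,C),(((L,G),R),Q))) (10 taxa).
The MRCA of T and V subtends ((V,E),(((K,N),(H,(U,P))),((((D,A),T),O),((M,C),(((L,G),R),Q))))) (17 taxa).
The first is nested inside the second, so T shares a more recent common ancestor with L.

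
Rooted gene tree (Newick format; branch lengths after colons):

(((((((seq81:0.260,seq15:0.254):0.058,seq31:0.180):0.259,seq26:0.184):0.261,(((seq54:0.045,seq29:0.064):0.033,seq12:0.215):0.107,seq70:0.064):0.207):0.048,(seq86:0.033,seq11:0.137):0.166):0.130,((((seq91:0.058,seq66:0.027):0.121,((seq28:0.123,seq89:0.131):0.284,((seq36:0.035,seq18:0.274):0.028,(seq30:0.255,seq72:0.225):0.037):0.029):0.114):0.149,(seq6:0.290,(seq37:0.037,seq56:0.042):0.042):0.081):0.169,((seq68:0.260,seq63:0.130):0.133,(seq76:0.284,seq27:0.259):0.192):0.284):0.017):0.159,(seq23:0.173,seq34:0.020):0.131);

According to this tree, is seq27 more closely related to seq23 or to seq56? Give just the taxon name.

seq56

The MRCA of seq27 and seq56 subtends ((((seq91,seq66),((seq28,seq89),((seq36,seq18),(seq30,seq72)))),(seq6,(seq37,seq56))),((seq68,seq63),(seq76,seq27))) (15 taxa).
The MRCA of seq27 and seq23 is the root, subtending the entire tree (27 taxa).
The first is nested inside the second, so seq27 shares a more recent common ancestor with seq56.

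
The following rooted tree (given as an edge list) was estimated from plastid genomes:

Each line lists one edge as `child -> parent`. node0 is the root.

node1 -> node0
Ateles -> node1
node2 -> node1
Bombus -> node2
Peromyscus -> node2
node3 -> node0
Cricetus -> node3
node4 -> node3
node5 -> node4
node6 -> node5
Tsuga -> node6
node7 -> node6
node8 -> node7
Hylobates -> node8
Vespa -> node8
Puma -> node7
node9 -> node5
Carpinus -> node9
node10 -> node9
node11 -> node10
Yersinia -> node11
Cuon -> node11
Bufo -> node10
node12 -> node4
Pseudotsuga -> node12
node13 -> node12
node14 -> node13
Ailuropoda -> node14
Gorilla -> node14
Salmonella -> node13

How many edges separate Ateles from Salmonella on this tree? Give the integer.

7

The MRCA of Ateles and Salmonella is the root of the tree.
From Ateles up to that node: 2 branches. From Salmonella up to the same node: 5 branches. Total: 2 + 5 = 7.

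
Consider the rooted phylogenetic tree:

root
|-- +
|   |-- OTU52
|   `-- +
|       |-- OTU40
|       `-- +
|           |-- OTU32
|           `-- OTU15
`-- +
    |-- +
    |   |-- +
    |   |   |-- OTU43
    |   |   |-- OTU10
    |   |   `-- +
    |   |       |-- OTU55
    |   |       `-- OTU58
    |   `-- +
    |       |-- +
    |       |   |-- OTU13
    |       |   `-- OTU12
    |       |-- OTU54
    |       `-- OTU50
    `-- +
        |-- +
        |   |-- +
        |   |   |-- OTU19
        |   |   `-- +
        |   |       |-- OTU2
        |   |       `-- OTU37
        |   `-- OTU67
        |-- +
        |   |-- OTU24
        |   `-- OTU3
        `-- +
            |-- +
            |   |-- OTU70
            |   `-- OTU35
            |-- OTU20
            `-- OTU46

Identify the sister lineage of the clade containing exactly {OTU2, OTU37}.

OTU19

The clade containing exactly {OTU2, OTU37} attaches to the tree at the node subtending (OTU19,(OTU2,OTU37)).
The other lineage descending from that same node — the sister group — is the single tip OTU19.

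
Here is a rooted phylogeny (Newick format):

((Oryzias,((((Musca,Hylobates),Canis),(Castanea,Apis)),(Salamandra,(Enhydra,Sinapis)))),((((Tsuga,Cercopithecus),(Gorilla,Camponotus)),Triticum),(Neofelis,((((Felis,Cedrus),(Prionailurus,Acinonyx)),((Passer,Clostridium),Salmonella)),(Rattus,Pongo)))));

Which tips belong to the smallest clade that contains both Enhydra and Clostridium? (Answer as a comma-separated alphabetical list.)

Acinonyx, Apis, Camponotus, Canis, Castanea, Cedrus, Cercopithecus, Clostridium, Enhydra, Felis, Gorilla, Hylobates, Musca, Neofelis, Oryzias, Passer, Pongo, Prionailurus, Rattus, Salamandra, Salmonella, Sinapis, Triticum, Tsuga

Tracing Enhydra: it sits inside (Enhydra,Sinapis).
Tracing Clostridium: it sits inside (Passer,Clostridium).
The smallest clade enclosing both is the whole tree (their MRCA is the root), so the answer is all 24 tips in alphabetical order.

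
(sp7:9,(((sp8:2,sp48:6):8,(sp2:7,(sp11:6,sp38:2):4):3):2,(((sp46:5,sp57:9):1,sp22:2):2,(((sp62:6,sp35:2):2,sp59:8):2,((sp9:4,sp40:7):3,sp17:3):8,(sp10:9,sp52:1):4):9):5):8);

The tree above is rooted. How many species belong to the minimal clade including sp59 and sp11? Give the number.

The MRCA of sp59 and sp11 is the node subtending (((sp8,sp48),(sp2,(sp11,sp38))),(((sp46,sp57),sp22),(((sp62,sp35),sp59),((sp9,sp40),sp17),(sp10,sp52)))).
That clade contains 16 terminal taxa: sp10, sp11, sp17, sp2, sp22, sp35, sp38, sp40, sp46, sp48, sp52, sp57, sp59, sp62, sp8, sp9.

16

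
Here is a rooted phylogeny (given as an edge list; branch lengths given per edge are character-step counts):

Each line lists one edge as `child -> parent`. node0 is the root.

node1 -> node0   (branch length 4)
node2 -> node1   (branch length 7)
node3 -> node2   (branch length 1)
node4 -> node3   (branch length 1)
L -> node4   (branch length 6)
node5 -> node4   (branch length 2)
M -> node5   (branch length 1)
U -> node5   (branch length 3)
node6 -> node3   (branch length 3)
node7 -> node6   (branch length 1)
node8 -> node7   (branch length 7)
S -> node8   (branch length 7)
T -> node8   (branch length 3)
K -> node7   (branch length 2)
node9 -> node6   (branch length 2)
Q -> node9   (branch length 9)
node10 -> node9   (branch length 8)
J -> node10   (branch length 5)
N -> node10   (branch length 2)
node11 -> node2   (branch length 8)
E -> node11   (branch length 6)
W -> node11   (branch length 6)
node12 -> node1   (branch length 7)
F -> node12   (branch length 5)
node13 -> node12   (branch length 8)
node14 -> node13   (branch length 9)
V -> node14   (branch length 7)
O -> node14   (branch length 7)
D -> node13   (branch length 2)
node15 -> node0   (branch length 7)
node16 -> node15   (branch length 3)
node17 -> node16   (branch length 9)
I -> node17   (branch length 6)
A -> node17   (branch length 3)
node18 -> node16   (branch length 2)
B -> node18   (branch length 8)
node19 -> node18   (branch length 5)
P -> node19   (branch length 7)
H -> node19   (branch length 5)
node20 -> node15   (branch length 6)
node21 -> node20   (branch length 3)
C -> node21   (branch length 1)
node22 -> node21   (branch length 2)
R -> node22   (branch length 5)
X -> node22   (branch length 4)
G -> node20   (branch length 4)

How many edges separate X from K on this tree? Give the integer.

The MRCA of X and K is the root of the tree.
From X up to that node: 5 branches. From K up to the same node: 6 branches. Total: 5 + 6 = 11.

11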